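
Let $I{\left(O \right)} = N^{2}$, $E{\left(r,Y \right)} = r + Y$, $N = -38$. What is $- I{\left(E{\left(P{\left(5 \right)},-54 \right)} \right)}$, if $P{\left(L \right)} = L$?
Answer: $-1444$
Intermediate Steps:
$E{\left(r,Y \right)} = Y + r$
$I{\left(O \right)} = 1444$ ($I{\left(O \right)} = \left(-38\right)^{2} = 1444$)
$- I{\left(E{\left(P{\left(5 \right)},-54 \right)} \right)} = \left(-1\right) 1444 = -1444$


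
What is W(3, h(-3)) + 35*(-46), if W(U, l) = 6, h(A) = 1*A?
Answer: -1604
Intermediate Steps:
h(A) = A
W(3, h(-3)) + 35*(-46) = 6 + 35*(-46) = 6 - 1610 = -1604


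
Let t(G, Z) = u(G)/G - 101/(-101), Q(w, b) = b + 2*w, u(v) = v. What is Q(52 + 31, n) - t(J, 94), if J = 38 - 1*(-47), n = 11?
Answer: 175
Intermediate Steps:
J = 85 (J = 38 + 47 = 85)
t(G, Z) = 2 (t(G, Z) = G/G - 101/(-101) = 1 - 101*(-1/101) = 1 + 1 = 2)
Q(52 + 31, n) - t(J, 94) = (11 + 2*(52 + 31)) - 1*2 = (11 + 2*83) - 2 = (11 + 166) - 2 = 177 - 2 = 175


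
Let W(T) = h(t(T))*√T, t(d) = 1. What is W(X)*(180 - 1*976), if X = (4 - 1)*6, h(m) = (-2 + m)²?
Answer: -2388*√2 ≈ -3377.1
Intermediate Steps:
X = 18 (X = 3*6 = 18)
W(T) = √T (W(T) = (-2 + 1)²*√T = (-1)²*√T = 1*√T = √T)
W(X)*(180 - 1*976) = √18*(180 - 1*976) = (3*√2)*(180 - 976) = (3*√2)*(-796) = -2388*√2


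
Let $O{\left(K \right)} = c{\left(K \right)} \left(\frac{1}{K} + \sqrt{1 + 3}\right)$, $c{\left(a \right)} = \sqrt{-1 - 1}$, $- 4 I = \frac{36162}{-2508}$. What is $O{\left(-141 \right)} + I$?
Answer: $\frac{6027}{1672} + \frac{281 i \sqrt{2}}{141} \approx 3.6047 + 2.8184 i$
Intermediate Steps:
$I = \frac{6027}{1672}$ ($I = - \frac{36162 \frac{1}{-2508}}{4} = - \frac{36162 \left(- \frac{1}{2508}\right)}{4} = \left(- \frac{1}{4}\right) \left(- \frac{6027}{418}\right) = \frac{6027}{1672} \approx 3.6047$)
$c{\left(a \right)} = i \sqrt{2}$ ($c{\left(a \right)} = \sqrt{-2} = i \sqrt{2}$)
$O{\left(K \right)} = i \sqrt{2} \left(2 + \frac{1}{K}\right)$ ($O{\left(K \right)} = i \sqrt{2} \left(\frac{1}{K} + \sqrt{1 + 3}\right) = i \sqrt{2} \left(\frac{1}{K} + \sqrt{4}\right) = i \sqrt{2} \left(\frac{1}{K} + 2\right) = i \sqrt{2} \left(2 + \frac{1}{K}\right)$)
$O{\left(-141 \right)} + I = \frac{i \sqrt{2} \left(1 + 2 \left(-141\right)\right)}{-141} + \frac{6027}{1672} = i \sqrt{2} \left(- \frac{1}{141}\right) \left(1 - 282\right) + \frac{6027}{1672} = i \sqrt{2} \left(- \frac{1}{141}\right) \left(-281\right) + \frac{6027}{1672} = \frac{281 i \sqrt{2}}{141} + \frac{6027}{1672} = \frac{6027}{1672} + \frac{281 i \sqrt{2}}{141}$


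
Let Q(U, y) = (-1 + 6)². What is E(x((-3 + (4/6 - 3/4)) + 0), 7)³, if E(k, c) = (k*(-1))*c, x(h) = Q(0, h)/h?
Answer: 9261000000/50653 ≈ 1.8283e+5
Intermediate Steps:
Q(U, y) = 25 (Q(U, y) = 5² = 25)
x(h) = 25/h
E(k, c) = -c*k (E(k, c) = (-k)*c = -c*k)
E(x((-3 + (4/6 - 3/4)) + 0), 7)³ = (-1*7*25/((-3 + (4/6 - 3/4)) + 0))³ = (-1*7*25/((-3 + (4*(⅙) - 3*¼)) + 0))³ = (-1*7*25/((-3 + (⅔ - ¾)) + 0))³ = (-1*7*25/((-3 - 1/12) + 0))³ = (-1*7*25/(-37/12 + 0))³ = (-1*7*25/(-37/12))³ = (-1*7*25*(-12/37))³ = (-1*7*(-300/37))³ = (2100/37)³ = 9261000000/50653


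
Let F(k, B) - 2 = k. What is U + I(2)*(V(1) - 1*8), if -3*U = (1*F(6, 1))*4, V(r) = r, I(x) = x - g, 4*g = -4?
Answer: -95/3 ≈ -31.667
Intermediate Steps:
g = -1 (g = (¼)*(-4) = -1)
I(x) = 1 + x (I(x) = x - 1*(-1) = x + 1 = 1 + x)
F(k, B) = 2 + k
U = -32/3 (U = -1*(2 + 6)*4/3 = -1*8*4/3 = -8*4/3 = -⅓*32 = -32/3 ≈ -10.667)
U + I(2)*(V(1) - 1*8) = -32/3 + (1 + 2)*(1 - 1*8) = -32/3 + 3*(1 - 8) = -32/3 + 3*(-7) = -32/3 - 21 = -95/3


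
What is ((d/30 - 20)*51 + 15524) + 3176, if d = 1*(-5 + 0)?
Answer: 35343/2 ≈ 17672.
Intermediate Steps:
d = -5 (d = 1*(-5) = -5)
((d/30 - 20)*51 + 15524) + 3176 = ((-5/30 - 20)*51 + 15524) + 3176 = ((-5*1/30 - 20)*51 + 15524) + 3176 = ((-1/6 - 20)*51 + 15524) + 3176 = (-121/6*51 + 15524) + 3176 = (-2057/2 + 15524) + 3176 = 28991/2 + 3176 = 35343/2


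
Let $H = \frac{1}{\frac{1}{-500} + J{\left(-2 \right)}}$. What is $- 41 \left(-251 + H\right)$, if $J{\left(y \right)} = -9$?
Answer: $\frac{46340291}{4501} \approx 10296.0$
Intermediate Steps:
$H = - \frac{500}{4501}$ ($H = \frac{1}{\frac{1}{-500} - 9} = \frac{1}{- \frac{1}{500} - 9} = \frac{1}{- \frac{4501}{500}} = - \frac{500}{4501} \approx -0.11109$)
$- 41 \left(-251 + H\right) = - 41 \left(-251 - \frac{500}{4501}\right) = \left(-41\right) \left(- \frac{1130251}{4501}\right) = \frac{46340291}{4501}$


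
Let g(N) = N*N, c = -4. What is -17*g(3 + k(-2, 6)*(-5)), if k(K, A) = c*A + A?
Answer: -147033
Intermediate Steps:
k(K, A) = -3*A (k(K, A) = -4*A + A = -3*A)
g(N) = N**2
-17*g(3 + k(-2, 6)*(-5)) = -17*(3 - 3*6*(-5))**2 = -17*(3 - 18*(-5))**2 = -17*(3 + 90)**2 = -17*93**2 = -17*8649 = -147033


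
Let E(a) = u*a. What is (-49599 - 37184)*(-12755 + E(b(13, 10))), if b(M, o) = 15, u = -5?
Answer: 1113425890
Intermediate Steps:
E(a) = -5*a
(-49599 - 37184)*(-12755 + E(b(13, 10))) = (-49599 - 37184)*(-12755 - 5*15) = -86783*(-12755 - 75) = -86783*(-12830) = 1113425890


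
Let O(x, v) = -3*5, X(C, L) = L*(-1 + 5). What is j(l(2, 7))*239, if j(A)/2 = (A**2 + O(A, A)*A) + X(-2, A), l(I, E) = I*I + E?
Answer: 0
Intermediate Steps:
X(C, L) = 4*L (X(C, L) = L*4 = 4*L)
l(I, E) = E + I**2 (l(I, E) = I**2 + E = E + I**2)
O(x, v) = -15
j(A) = -22*A + 2*A**2 (j(A) = 2*((A**2 - 15*A) + 4*A) = 2*(A**2 - 11*A) = -22*A + 2*A**2)
j(l(2, 7))*239 = (2*(7 + 2**2)*(-11 + (7 + 2**2)))*239 = (2*(7 + 4)*(-11 + (7 + 4)))*239 = (2*11*(-11 + 11))*239 = (2*11*0)*239 = 0*239 = 0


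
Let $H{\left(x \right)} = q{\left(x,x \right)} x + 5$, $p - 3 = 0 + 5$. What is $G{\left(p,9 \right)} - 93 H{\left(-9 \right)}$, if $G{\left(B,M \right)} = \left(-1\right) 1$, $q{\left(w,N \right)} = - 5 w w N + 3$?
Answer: $3052910$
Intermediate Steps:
$p = 8$ ($p = 3 + \left(0 + 5\right) = 3 + 5 = 8$)
$q{\left(w,N \right)} = 3 - 5 N w^{2}$ ($q{\left(w,N \right)} = - 5 w^{2} N + 3 = - 5 N w^{2} + 3 = 3 - 5 N w^{2}$)
$G{\left(B,M \right)} = -1$
$H{\left(x \right)} = 5 + x \left(3 - 5 x^{3}\right)$ ($H{\left(x \right)} = \left(3 - 5 x x^{2}\right) x + 5 = \left(3 - 5 x^{3}\right) x + 5 = x \left(3 - 5 x^{3}\right) + 5 = 5 + x \left(3 - 5 x^{3}\right)$)
$G{\left(p,9 \right)} - 93 H{\left(-9 \right)} = -1 - 93 \left(5 - - 9 \left(-3 + 5 \left(-9\right)^{3}\right)\right) = -1 - 93 \left(5 - - 9 \left(-3 + 5 \left(-729\right)\right)\right) = -1 - 93 \left(5 - - 9 \left(-3 - 3645\right)\right) = -1 - 93 \left(5 - \left(-9\right) \left(-3648\right)\right) = -1 - 93 \left(5 - 32832\right) = -1 - -3052911 = -1 + 3052911 = 3052910$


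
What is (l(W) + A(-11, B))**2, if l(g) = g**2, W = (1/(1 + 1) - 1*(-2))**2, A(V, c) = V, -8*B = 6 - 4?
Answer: 201601/256 ≈ 787.50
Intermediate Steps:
B = -1/4 (B = -(6 - 4)/8 = -1/8*2 = -1/4 ≈ -0.25000)
W = 25/4 (W = (1/2 + 2)**2 = (5/2)**2 = 25/4 ≈ 6.2500)
(l(W) + A(-11, B))**2 = ((25/4)**2 - 11)**2 = (625/16 - 11)**2 = (449/16)**2 = 201601/256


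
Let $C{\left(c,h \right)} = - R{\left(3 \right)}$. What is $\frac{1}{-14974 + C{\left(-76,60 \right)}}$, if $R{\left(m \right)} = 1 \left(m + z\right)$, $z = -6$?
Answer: $- \frac{1}{14971} \approx -6.6796 \cdot 10^{-5}$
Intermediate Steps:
$R{\left(m \right)} = -6 + m$ ($R{\left(m \right)} = 1 \left(m - 6\right) = 1 \left(-6 + m\right) = -6 + m$)
$C{\left(c,h \right)} = 3$ ($C{\left(c,h \right)} = - (-6 + 3) = \left(-1\right) \left(-3\right) = 3$)
$\frac{1}{-14974 + C{\left(-76,60 \right)}} = \frac{1}{-14974 + 3} = \frac{1}{-14971} = - \frac{1}{14971}$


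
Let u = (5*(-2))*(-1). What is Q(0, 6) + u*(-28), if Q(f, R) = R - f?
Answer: -274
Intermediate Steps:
u = 10 (u = -10*(-1) = 10)
Q(0, 6) + u*(-28) = (6 - 1*0) + 10*(-28) = (6 + 0) - 280 = 6 - 280 = -274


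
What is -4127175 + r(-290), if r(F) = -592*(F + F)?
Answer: -3783815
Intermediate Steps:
r(F) = -1184*F
-4127175 + r(-290) = -4127175 - 1184*(-290) = -4127175 + 343360 = -3783815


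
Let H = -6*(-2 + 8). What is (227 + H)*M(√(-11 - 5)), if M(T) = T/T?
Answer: 191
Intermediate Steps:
H = -36 (H = -6*6 = -36)
M(T) = 1
(227 + H)*M(√(-11 - 5)) = (227 - 36)*1 = 191*1 = 191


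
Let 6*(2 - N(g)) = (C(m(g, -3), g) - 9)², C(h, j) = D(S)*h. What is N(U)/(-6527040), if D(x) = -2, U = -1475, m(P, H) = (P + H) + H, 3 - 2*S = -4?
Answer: 8720197/39162240 ≈ 0.22267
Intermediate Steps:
S = 7/2 (S = 3/2 - ½*(-4) = 3/2 + 2 = 7/2 ≈ 3.5000)
m(P, H) = P + 2*H (m(P, H) = (H + P) + H = P + 2*H)
C(h, j) = -2*h
N(g) = 2 - (3 - 2*g)²/6 (N(g) = 2 - (-2*(g + 2*(-3)) - 9)²/6 = 2 - (-2*(g - 6) - 9)²/6 = 2 - (-2*(-6 + g) - 9)²/6 = 2 - ((12 - 2*g) - 9)²/6 = 2 - (3 - 2*g)²/6)
N(U)/(-6527040) = (2 - (-3 + 2*(-1475))²/6)/(-6527040) = (2 - (-3 - 2950)²/6)*(-1/6527040) = (2 - ⅙*(-2953)²)*(-1/6527040) = (2 - ⅙*8720209)*(-1/6527040) = (2 - 8720209/6)*(-1/6527040) = -8720197/6*(-1/6527040) = 8720197/39162240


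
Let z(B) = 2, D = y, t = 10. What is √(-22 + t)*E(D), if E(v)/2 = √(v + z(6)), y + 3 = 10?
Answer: 12*I*√3 ≈ 20.785*I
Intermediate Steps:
y = 7 (y = -3 + 10 = 7)
D = 7
E(v) = 2*√(2 + v) (E(v) = 2*√(v + 2) = 2*√(2 + v))
√(-22 + t)*E(D) = √(-22 + 10)*(2*√(2 + 7)) = √(-12)*(2*√9) = (2*I*√3)*(2*3) = (2*I*√3)*6 = 12*I*√3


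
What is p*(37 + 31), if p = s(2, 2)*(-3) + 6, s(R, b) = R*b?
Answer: -408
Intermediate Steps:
p = -6 (p = (2*2)*(-3) + 6 = 4*(-3) + 6 = -12 + 6 = -6)
p*(37 + 31) = -6*(37 + 31) = -6*68 = -408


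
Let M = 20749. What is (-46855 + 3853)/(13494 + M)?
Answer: -43002/34243 ≈ -1.2558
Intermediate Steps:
(-46855 + 3853)/(13494 + M) = (-46855 + 3853)/(13494 + 20749) = -43002/34243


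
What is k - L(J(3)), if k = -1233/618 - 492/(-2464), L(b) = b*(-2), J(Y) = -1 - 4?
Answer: -748399/63448 ≈ -11.795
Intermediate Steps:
J(Y) = -5
L(b) = -2*b
k = -113919/63448 (k = -1233*1/618 - 492*(-1/2464) = -411/206 + 123/616 = -113919/63448 ≈ -1.7955)
k - L(J(3)) = -113919/63448 - (-2)*(-5) = -113919/63448 - 1*10 = -113919/63448 - 10 = -748399/63448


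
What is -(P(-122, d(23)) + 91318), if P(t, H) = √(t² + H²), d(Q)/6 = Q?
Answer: -91318 - 2*√8482 ≈ -91502.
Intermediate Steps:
d(Q) = 6*Q
P(t, H) = √(H² + t²)
-(P(-122, d(23)) + 91318) = -(√((6*23)² + (-122)²) + 91318) = -(√(138² + 14884) + 91318) = -(√(19044 + 14884) + 91318) = -(√33928 + 91318) = -(2*√8482 + 91318) = -(91318 + 2*√8482) = -91318 - 2*√8482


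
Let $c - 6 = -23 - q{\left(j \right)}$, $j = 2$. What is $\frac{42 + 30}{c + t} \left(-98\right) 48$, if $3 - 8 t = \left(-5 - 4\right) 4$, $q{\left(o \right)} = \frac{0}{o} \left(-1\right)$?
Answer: $\frac{2709504}{97} \approx 27933.0$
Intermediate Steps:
$q{\left(o \right)} = 0$ ($q{\left(o \right)} = 0 \left(-1\right) = 0$)
$c = -17$ ($c = 6 - 23 = -17$)
$t = \frac{39}{8}$ ($t = \frac{3}{8} - \frac{\left(-5 - 4\right) 4}{8} = \frac{3}{8} - \frac{\left(-9\right) 4}{8} = \frac{3}{8} - - \frac{9}{2} = \frac{3}{8} + \frac{9}{2} = \frac{39}{8} \approx 4.875$)
$\frac{42 + 30}{c + t} \left(-98\right) 48 = \frac{42 + 30}{-17 + \frac{39}{8}} \left(-98\right) 48 = \frac{72}{- \frac{97}{8}} \left(-98\right) 48 = 72 \left(- \frac{8}{97}\right) \left(-98\right) 48 = \left(- \frac{576}{97}\right) \left(-98\right) 48 = \frac{56448}{97} \cdot 48 = \frac{2709504}{97}$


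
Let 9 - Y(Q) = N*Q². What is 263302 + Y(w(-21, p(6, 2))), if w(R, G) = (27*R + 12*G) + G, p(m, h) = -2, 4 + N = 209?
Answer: -71824734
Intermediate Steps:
N = 205 (N = -4 + 209 = 205)
w(R, G) = 13*G + 27*R (w(R, G) = (12*G + 27*R) + G = 13*G + 27*R)
Y(Q) = 9 - 205*Q²
263302 + Y(w(-21, p(6, 2))) = 263302 + (9 - 205*(13*(-2) + 27*(-21))²) = 263302 + (9 - 205*(-26 - 567)²) = 263302 + (9 - 205*(-593)²) = 263302 + (9 - 205*351649) = 263302 + (9 - 72088045) = 263302 - 72088036 = -71824734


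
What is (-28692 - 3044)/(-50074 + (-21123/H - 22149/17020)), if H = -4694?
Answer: 23484640/37052393 ≈ 0.63382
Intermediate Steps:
(-28692 - 3044)/(-50074 + (-21123/H - 22149/17020)) = (-28692 - 3044)/(-50074 + (-21123/(-4694) - 22149/17020)) = -31736/(-50074 + (-21123*(-1/4694) - 22149*1/17020)) = -31736/(-50074 + (9/2 - 963/740)) = -31736/(-50074 + 2367/740) = -31736/(-37052393/740) = -31736*(-740/37052393) = 23484640/37052393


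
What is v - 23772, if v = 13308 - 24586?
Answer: -35050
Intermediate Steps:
v = -11278
v - 23772 = -11278 - 23772 = -35050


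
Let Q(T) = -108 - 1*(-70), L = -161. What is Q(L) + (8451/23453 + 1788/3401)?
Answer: -2960342999/79763653 ≈ -37.114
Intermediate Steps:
Q(T) = -38 (Q(T) = -108 + 70 = -38)
Q(L) + (8451/23453 + 1788/3401) = -38 + (8451/23453 + 1788/3401) = -38 + 70675815/79763653 = -2960342999/79763653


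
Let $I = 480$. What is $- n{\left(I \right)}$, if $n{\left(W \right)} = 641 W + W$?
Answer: $-308160$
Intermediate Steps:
$n{\left(W \right)} = 642 W$
$- n{\left(I \right)} = - 642 \cdot 480 = \left(-1\right) 308160 = -308160$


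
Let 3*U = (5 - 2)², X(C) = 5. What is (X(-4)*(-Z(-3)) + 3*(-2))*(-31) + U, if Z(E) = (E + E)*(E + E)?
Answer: 5769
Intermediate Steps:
Z(E) = 4*E² (Z(E) = (2*E)*(2*E) = 4*E²)
U = 3 (U = (5 - 2)²/3 = (⅓)*3² = (⅓)*9 = 3)
(X(-4)*(-Z(-3)) + 3*(-2))*(-31) + U = (5*(-4*(-3)²) + 3*(-2))*(-31) + 3 = (5*(-4*9) - 6)*(-31) + 3 = (5*(-1*36) - 6)*(-31) + 3 = (5*(-36) - 6)*(-31) + 3 = (-180 - 6)*(-31) + 3 = -186*(-31) + 3 = 5766 + 3 = 5769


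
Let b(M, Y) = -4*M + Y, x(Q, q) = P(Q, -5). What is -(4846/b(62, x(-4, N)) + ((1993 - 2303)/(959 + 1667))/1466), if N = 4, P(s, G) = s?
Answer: 1165987616/60633027 ≈ 19.230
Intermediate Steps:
x(Q, q) = Q
b(M, Y) = Y - 4*M
-(4846/b(62, x(-4, N)) + ((1993 - 2303)/(959 + 1667))/1466) = -(4846/(-4 - 4*62) + ((1993 - 2303)/(959 + 1667))/1466) = -(4846/(-4 - 248) - 310/2626*(1/1466)) = -(4846/(-252) - 310*1/2626*(1/1466)) = -(4846*(-1/252) - 155/1313*1/1466) = -(-2423/126 - 155/1924858) = -1*(-1165987616/60633027) = 1165987616/60633027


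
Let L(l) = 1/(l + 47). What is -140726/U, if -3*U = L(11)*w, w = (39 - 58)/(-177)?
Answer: 4334079348/19 ≈ 2.2811e+8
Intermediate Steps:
L(l) = 1/(47 + l)
w = 19/177 (w = -19*(-1/177) = 19/177 ≈ 0.10734)
U = -19/30798 (U = -19/(3*(47 + 11)*177) = -19/(3*58*177) = -19/(174*177) = -⅓*19/10266 = -19/30798 ≈ -0.00061692)
-140726/U = -140726/(-19/30798) = -140726*(-30798/19) = 4334079348/19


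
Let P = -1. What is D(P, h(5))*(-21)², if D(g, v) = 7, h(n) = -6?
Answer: 3087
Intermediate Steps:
D(P, h(5))*(-21)² = 7*(-21)² = 7*441 = 3087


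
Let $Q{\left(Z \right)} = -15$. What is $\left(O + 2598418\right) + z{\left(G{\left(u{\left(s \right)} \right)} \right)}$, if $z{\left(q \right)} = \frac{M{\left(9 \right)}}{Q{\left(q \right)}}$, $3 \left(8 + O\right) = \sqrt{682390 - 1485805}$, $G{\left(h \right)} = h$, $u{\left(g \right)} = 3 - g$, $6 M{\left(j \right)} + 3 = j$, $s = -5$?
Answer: $\frac{38976149}{15} + \frac{i \sqrt{803415}}{3} \approx 2.5984 \cdot 10^{6} + 298.78 i$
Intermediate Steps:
$M{\left(j \right)} = - \frac{1}{2} + \frac{j}{6}$
$O = -8 + \frac{i \sqrt{803415}}{3}$ ($O = -8 + \frac{\sqrt{682390 - 1485805}}{3} = -8 + \frac{\sqrt{-803415}}{3} = -8 + \frac{i \sqrt{803415}}{3} \approx -8.0 + 298.78 i$)
$z{\left(q \right)} = - \frac{1}{15}$ ($z{\left(q \right)} = \frac{- \frac{1}{2} + \frac{1}{6} \cdot 9}{-15} = \left(- \frac{1}{2} + \frac{3}{2}\right) \left(- \frac{1}{15}\right) = 1 \left(- \frac{1}{15}\right) = - \frac{1}{15}$)
$\left(O + 2598418\right) + z{\left(G{\left(u{\left(s \right)} \right)} \right)} = \left(\left(-8 + \frac{i \sqrt{803415}}{3}\right) + 2598418\right) - \frac{1}{15} = \left(2598410 + \frac{i \sqrt{803415}}{3}\right) - \frac{1}{15} = \frac{38976149}{15} + \frac{i \sqrt{803415}}{3}$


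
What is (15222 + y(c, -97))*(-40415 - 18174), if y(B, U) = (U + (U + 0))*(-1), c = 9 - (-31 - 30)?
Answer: -903208024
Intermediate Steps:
c = 70 (c = 9 - 1*(-61) = 9 + 61 = 70)
y(B, U) = -2*U (y(B, U) = (U + U)*(-1) = (2*U)*(-1) = -2*U)
(15222 + y(c, -97))*(-40415 - 18174) = (15222 - 2*(-97))*(-40415 - 18174) = (15222 + 194)*(-58589) = 15416*(-58589) = -903208024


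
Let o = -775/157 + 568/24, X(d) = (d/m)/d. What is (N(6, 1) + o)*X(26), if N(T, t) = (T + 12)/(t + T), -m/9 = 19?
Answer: -70232/563787 ≈ -0.12457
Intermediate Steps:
m = -171 (m = -9*19 = -171)
N(T, t) = (12 + T)/(T + t)
X(d) = -1/171 (X(d) = (d/(-171))/d = (d*(-1/171))/d = (-d/171)/d = -1/171)
o = 8822/471 (o = -775*1/157 + 568*(1/24) = -775/157 + 71/3 = 8822/471 ≈ 18.730)
(N(6, 1) + o)*X(26) = ((12 + 6)/(6 + 1) + 8822/471)*(-1/171) = (18/7 + 8822/471)*(-1/171) = (70232/3297)*(-1/171) = -70232/563787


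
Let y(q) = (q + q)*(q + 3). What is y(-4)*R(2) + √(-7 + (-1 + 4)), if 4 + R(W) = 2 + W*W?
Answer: 16 + 2*I ≈ 16.0 + 2.0*I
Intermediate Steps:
R(W) = -2 + W² (R(W) = -4 + (2 + W*W) = -4 + (2 + W²) = -2 + W²)
y(q) = 2*q*(3 + q) (y(q) = (2*q)*(3 + q) = 2*q*(3 + q))
y(-4)*R(2) + √(-7 + (-1 + 4)) = (2*(-4)*(3 - 4))*(-2 + 2²) + √(-7 + (-1 + 4)) = (2*(-4)*(-1))*(-2 + 4) + √(-7 + 3) = 8*2 + √(-4) = 16 + 2*I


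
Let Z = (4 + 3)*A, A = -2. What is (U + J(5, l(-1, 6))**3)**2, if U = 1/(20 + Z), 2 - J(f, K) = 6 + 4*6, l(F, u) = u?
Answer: 17347787521/36 ≈ 4.8188e+8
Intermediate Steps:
Z = -14 (Z = (4 + 3)*(-2) = 7*(-2) = -14)
J(f, K) = -28 (J(f, K) = 2 - (6 + 4*6) = 2 - (6 + 24) = 2 - 1*30 = 2 - 30 = -28)
U = 1/6 (U = 1/(20 - 14) = 1/6 ≈ 0.16667)
(U + J(5, l(-1, 6))**3)**2 = (1/6 + (-28)**3)**2 = (1/6 - 21952)**2 = (-131711/6)**2 = 17347787521/36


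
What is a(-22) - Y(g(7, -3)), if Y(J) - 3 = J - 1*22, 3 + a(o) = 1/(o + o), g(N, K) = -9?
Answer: 1099/44 ≈ 24.977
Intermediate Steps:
a(o) = -3 + 1/(2*o) (a(o) = -3 + 1/(o + o) = -3 + 1/(2*o))
Y(J) = -19 + J (Y(J) = 3 + (J - 1*22) = 3 + (J - 22) = 3 + (-22 + J) = -19 + J)
a(-22) - Y(g(7, -3)) = (-3 + (½)/(-22)) - (-19 - 9) = (-3 + (½)*(-1/22)) - 1*(-28) = (-3 - 1/44) + 28 = -133/44 + 28 = 1099/44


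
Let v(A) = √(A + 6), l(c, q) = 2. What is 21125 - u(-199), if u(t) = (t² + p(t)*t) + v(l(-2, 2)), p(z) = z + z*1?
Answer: -97678 - 2*√2 ≈ -97681.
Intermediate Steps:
p(z) = 2*z (p(z) = z + z = 2*z)
v(A) = √(6 + A)
u(t) = 2*√2 + 3*t² (u(t) = (t² + (2*t)*t) + √(6 + 2) = (t² + 2*t²) + √8 = 3*t² + 2*√2 = 2*√2 + 3*t²)
21125 - u(-199) = 21125 - (2*√2 + 3*(-199)²) = 21125 - (2*√2 + 3*39601) = 21125 - (2*√2 + 118803) = 21125 - (118803 + 2*√2) = 21125 + (-118803 - 2*√2) = -97678 - 2*√2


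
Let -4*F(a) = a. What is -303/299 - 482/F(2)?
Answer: 287933/299 ≈ 962.99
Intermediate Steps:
F(a) = -a/4
-303/299 - 482/F(2) = -303/299 - 482/((-¼*2)) = -303*1/299 - 482/(-½) = -303/299 - 482*(-2) = -303/299 + 964 = 287933/299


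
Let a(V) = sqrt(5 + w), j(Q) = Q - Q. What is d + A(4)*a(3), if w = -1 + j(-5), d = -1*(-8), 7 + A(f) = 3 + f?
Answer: 8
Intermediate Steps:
j(Q) = 0
A(f) = -4 + f (A(f) = -7 + (3 + f) = -4 + f)
d = 8
w = -1 (w = -1 + 0 = -1)
a(V) = 2 (a(V) = sqrt(5 - 1) = sqrt(4) = 2)
d + A(4)*a(3) = 8 + (-4 + 4)*2 = 8 + 0*2 = 8 + 0 = 8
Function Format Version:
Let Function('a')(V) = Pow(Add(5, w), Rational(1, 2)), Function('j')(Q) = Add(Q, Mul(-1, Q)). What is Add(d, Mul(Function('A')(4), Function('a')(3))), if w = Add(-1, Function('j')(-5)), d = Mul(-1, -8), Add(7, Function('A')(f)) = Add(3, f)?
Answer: 8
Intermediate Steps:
Function('j')(Q) = 0
Function('A')(f) = Add(-4, f) (Function('A')(f) = Add(-7, Add(3, f)) = Add(-4, f))
d = 8
w = -1 (w = Add(-1, 0) = -1)
Function('a')(V) = 2 (Function('a')(V) = Pow(Add(5, -1), Rational(1, 2)) = Pow(4, Rational(1, 2)) = 2)
Add(d, Mul(Function('A')(4), Function('a')(3))) = Add(8, Mul(Add(-4, 4), 2)) = Add(8, Mul(0, 2)) = Add(8, 0) = 8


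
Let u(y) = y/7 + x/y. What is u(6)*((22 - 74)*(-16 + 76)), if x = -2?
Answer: -11440/7 ≈ -1634.3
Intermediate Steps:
u(y) = -2/y + y/7 (u(y) = y/7 - 2/y = -2/y + y/7)
u(6)*((22 - 74)*(-16 + 76)) = (-2/6 + (⅐)*6)*((22 - 74)*(-16 + 76)) = (-2*⅙ + 6/7)*(-52*60) = (-⅓ + 6/7)*(-3120) = (11/21)*(-3120) = -11440/7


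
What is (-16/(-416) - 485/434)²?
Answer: 9265936/7958041 ≈ 1.1643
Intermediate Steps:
(-16/(-416) - 485/434)² = (-16*(-1/416) - 485*1/434)² = (1/26 - 485/434)² = (-3044/2821)² = 9265936/7958041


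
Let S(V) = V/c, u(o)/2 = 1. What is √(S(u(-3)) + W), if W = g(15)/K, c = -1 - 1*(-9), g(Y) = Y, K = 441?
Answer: √501/42 ≈ 0.53293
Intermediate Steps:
u(o) = 2 (u(o) = 2*1 = 2)
c = 8 (c = -1 + 9 = 8)
W = 5/147 (W = 15/441 = 15*(1/441) = 5/147 ≈ 0.034014)
S(V) = V/8
√(S(u(-3)) + W) = √((⅛)*2 + 5/147) = √(¼ + 5/147) = √(167/588) = √501/42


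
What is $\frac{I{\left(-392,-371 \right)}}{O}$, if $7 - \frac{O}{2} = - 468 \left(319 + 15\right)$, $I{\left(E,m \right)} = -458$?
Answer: $- \frac{229}{156319} \approx -0.001465$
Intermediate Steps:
$O = 312638$ ($O = 14 - 2 \left(- 468 \left(319 + 15\right)\right) = 14 - 2 \left(\left(-468\right) 334\right) = 14 - -312624 = 14 + 312624 = 312638$)
$\frac{I{\left(-392,-371 \right)}}{O} = - \frac{458}{312638} = \left(-458\right) \frac{1}{312638} = - \frac{229}{156319}$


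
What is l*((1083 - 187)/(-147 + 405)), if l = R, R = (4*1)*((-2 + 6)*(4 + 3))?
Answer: 50176/129 ≈ 388.96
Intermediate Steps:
R = 112 (R = 4*(4*7) = 4*28 = 112)
l = 112
l*((1083 - 187)/(-147 + 405)) = 112*((1083 - 187)/(-147 + 405)) = 112*(896/258) = 112*(896*(1/258)) = 112*(448/129) = 50176/129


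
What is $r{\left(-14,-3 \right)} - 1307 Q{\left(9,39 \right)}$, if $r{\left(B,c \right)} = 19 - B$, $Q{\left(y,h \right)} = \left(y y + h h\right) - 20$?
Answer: $-2067641$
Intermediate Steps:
$Q{\left(y,h \right)} = -20 + h^{2} + y^{2}$ ($Q{\left(y,h \right)} = \left(y^{2} + h^{2}\right) - 20 = \left(h^{2} + y^{2}\right) - 20 = -20 + h^{2} + y^{2}$)
$r{\left(-14,-3 \right)} - 1307 Q{\left(9,39 \right)} = \left(19 - -14\right) - 1307 \left(-20 + 39^{2} + 9^{2}\right) = \left(19 + 14\right) - 1307 \left(-20 + 1521 + 81\right) = 33 - 2067674 = -2067641$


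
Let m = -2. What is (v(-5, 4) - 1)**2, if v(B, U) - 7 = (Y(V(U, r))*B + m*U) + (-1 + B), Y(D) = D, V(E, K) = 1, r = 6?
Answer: 169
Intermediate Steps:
v(B, U) = 6 - 2*U + 2*B (v(B, U) = 7 + ((1*B - 2*U) + (-1 + B)) = 7 + ((B - 2*U) + (-1 + B)) = 7 + (-1 - 2*U + 2*B) = 6 - 2*U + 2*B)
(v(-5, 4) - 1)**2 = ((6 - 2*4 + 2*(-5)) - 1)**2 = ((6 - 8 - 10) - 1)**2 = (-12 - 1)**2 = (-13)**2 = 169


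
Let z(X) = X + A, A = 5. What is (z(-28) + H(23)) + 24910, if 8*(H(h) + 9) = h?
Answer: 199047/8 ≈ 24881.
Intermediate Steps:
H(h) = -9 + h/8
z(X) = 5 + X (z(X) = X + 5 = 5 + X)
(z(-28) + H(23)) + 24910 = ((5 - 28) + (-9 + (⅛)*23)) + 24910 = (-23 + (-9 + 23/8)) + 24910 = (-23 - 49/8) + 24910 = -233/8 + 24910 = 199047/8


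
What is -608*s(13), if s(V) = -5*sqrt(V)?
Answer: 3040*sqrt(13) ≈ 10961.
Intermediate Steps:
-608*s(13) = -(-3040)*sqrt(13) = 3040*sqrt(13)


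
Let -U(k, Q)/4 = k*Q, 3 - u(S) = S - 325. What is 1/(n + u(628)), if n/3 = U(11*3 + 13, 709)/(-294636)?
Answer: -24553/7333286 ≈ -0.0033482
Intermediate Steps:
u(S) = 328 - S (u(S) = 3 - (S - 325) = 3 - (-325 + S) = 3 + (325 - S) = 328 - S)
U(k, Q) = -4*Q*k (U(k, Q) = -4*k*Q = -4*Q*k)
n = 32614/24553 (n = 3*(-4*709*(11*3 + 13)/(-294636)) = 3*(-4*709*(33 + 13)*(-1/294636)) = 3*(-4*709*46*(-1/294636)) = 3*(-130456*(-1/294636)) = 3*(32614/73659) = 32614/24553 ≈ 1.3283)
1/(n + u(628)) = 1/(32614/24553 + (328 - 1*628)) = 1/(32614/24553 + (328 - 628)) = 1/(32614/24553 - 300) = 1/(-7333286/24553) = -24553/7333286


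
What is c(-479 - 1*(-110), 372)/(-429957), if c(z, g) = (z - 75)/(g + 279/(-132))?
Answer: 592/212046975 ≈ 2.7918e-6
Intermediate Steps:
c(z, g) = (-75 + z)/(-93/44 + g) (c(z, g) = (-75 + z)/(g + 279*(-1/132)) = (-75 + z)/(g - 93/44) = (-75 + z)/(-93/44 + g))
c(-479 - 1*(-110), 372)/(-429957) = (44*(-75 + (-479 - 1*(-110)))/(-93 + 44*372))/(-429957) = (44*(-75 + (-479 + 110))/(-93 + 16368))*(-1/429957) = (44*(-75 - 369)/16275)*(-1/429957) = (44*(1/16275)*(-444))*(-1/429957) = -6512/5425*(-1/429957) = 592/212046975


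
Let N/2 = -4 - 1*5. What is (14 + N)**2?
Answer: 16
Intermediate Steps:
N = -18 (N = 2*(-4 - 1*5) = 2*(-4 - 5) = 2*(-9) = -18)
(14 + N)**2 = (14 - 18)**2 = (-4)**2 = 16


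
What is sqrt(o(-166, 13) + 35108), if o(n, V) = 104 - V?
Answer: 3*sqrt(3911) ≈ 187.61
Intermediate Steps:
sqrt(o(-166, 13) + 35108) = sqrt((104 - 1*13) + 35108) = sqrt((104 - 13) + 35108) = sqrt(91 + 35108) = sqrt(35199) = 3*sqrt(3911)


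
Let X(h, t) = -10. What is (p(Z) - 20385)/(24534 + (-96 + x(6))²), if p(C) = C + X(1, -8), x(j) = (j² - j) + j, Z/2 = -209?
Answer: -20813/28134 ≈ -0.73978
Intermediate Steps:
Z = -418 (Z = 2*(-209) = -418)
x(j) = j²
p(C) = -10 + C (p(C) = C - 10 = -10 + C)
(p(Z) - 20385)/(24534 + (-96 + x(6))²) = ((-10 - 418) - 20385)/(24534 + (-96 + 6²)²) = (-428 - 20385)/(24534 + (-96 + 36)²) = -20813/(24534 + (-60)²) = -20813/(24534 + 3600) = -20813/28134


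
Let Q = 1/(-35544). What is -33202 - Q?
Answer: -1180131887/35544 ≈ -33202.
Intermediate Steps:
Q = -1/35544 ≈ -2.8134e-5
-33202 - Q = -33202 - 1*(-1/35544) = -33202 + 1/35544 = -1180131887/35544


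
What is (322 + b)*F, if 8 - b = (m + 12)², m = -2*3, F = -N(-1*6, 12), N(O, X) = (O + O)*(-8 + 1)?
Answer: -24696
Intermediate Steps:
N(O, X) = -14*O (N(O, X) = (2*O)*(-7) = -14*O)
F = -84 (F = -(-14)*(-1*6) = -(-14)*(-6) = -1*84 = -84)
m = -6
b = -28 (b = 8 - (-6 + 12)² = 8 - 1*6² = 8 - 1*36 = 8 - 36 = -28)
(322 + b)*F = (322 - 28)*(-84) = 294*(-84) = -24696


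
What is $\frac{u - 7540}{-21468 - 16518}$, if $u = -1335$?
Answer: $\frac{8875}{37986} \approx 0.23364$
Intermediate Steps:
$\frac{u - 7540}{-21468 - 16518} = \frac{-1335 - 7540}{-21468 - 16518} = - \frac{8875}{-37986} = \left(-8875\right) \left(- \frac{1}{37986}\right) = \frac{8875}{37986}$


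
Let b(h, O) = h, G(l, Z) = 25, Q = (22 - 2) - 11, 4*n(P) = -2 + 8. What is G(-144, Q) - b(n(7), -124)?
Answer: 47/2 ≈ 23.500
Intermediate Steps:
n(P) = 3/2 (n(P) = (-2 + 8)/4 = (1/4)*6 = 3/2)
Q = 9 (Q = 20 - 11 = 9)
G(-144, Q) - b(n(7), -124) = 25 - 1*3/2 = 25 - 3/2 = 47/2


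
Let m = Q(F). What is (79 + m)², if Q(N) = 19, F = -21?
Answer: 9604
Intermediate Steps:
m = 19
(79 + m)² = (79 + 19)² = 98² = 9604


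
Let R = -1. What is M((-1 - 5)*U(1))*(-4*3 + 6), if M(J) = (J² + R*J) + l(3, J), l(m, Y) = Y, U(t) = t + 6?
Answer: -10584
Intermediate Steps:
U(t) = 6 + t
M(J) = J² (M(J) = (J² - J) + J = J²)
M((-1 - 5)*U(1))*(-4*3 + 6) = ((-1 - 5)*(6 + 1))²*(-4*3 + 6) = (-6*7)²*(-12 + 6) = (-42)²*(-6) = 1764*(-6) = -10584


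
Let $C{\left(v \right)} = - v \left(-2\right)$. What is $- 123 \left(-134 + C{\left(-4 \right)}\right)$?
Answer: $17466$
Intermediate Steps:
$C{\left(v \right)} = 2 v$ ($C{\left(v \right)} = - \left(-2\right) v = 2 v$)
$- 123 \left(-134 + C{\left(-4 \right)}\right) = - 123 \left(-134 + 2 \left(-4\right)\right) = - 123 \left(-134 - 8\right) = \left(-123\right) \left(-142\right) = 17466$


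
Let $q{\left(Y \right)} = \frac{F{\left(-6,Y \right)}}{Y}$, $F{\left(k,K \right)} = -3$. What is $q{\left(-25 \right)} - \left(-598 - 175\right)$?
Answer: $\frac{19328}{25} \approx 773.12$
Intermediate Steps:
$q{\left(Y \right)} = - \frac{3}{Y}$
$q{\left(-25 \right)} - \left(-598 - 175\right) = - \frac{3}{-25} - \left(-598 - 175\right) = \left(-3\right) \left(- \frac{1}{25}\right) - \left(-598 - 175\right) = \frac{3}{25} - -773 = \frac{3}{25} + 773 = \frac{19328}{25}$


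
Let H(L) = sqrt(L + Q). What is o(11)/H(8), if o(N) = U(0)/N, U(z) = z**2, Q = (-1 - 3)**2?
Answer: 0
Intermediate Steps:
Q = 16 (Q = (-4)**2 = 16)
H(L) = sqrt(16 + L) (H(L) = sqrt(L + 16) = sqrt(16 + L))
o(N) = 0 (o(N) = 0**2/N = 0/N = 0)
o(11)/H(8) = 0/(sqrt(16 + 8)) = 0/(sqrt(24)) = 0/((2*sqrt(6))) = 0*(sqrt(6)/12) = 0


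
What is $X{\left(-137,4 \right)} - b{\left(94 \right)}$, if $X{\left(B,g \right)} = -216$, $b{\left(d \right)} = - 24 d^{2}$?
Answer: $211848$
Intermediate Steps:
$X{\left(-137,4 \right)} - b{\left(94 \right)} = -216 - - 24 \cdot 94^{2} = -216 - \left(-24\right) 8836 = -216 - -212064 = -216 + 212064 = 211848$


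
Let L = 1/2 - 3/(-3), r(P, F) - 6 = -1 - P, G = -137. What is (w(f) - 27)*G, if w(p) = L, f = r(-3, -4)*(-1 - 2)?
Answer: 6987/2 ≈ 3493.5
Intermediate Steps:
r(P, F) = 5 - P (r(P, F) = 6 + (-1 - P) = 5 - P)
f = -24 (f = (5 - 1*(-3))*(-1 - 2) = (5 + 3)*(-3) = 8*(-3) = -24)
L = 3/2 (L = 1*(½) - 3*(-⅓) = ½ + 1 = 3/2 ≈ 1.5000)
w(p) = 3/2
(w(f) - 27)*G = (3/2 - 27)*(-137) = -51/2*(-137) = 6987/2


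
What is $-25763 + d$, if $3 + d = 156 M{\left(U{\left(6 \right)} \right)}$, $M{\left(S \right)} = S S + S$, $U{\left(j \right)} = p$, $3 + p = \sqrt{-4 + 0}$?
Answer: $-25454 - 1560 i \approx -25454.0 - 1560.0 i$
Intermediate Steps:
$p = -3 + 2 i$ ($p = -3 + \sqrt{-4 + 0} = -3 + \sqrt{-4} = -3 + 2 i \approx -3.0 + 2.0 i$)
$U{\left(j \right)} = -3 + 2 i$
$M{\left(S \right)} = S + S^{2}$ ($M{\left(S \right)} = S^{2} + S = S + S^{2}$)
$d = -3 + 156 \left(-3 + 2 i\right) \left(-2 + 2 i\right)$ ($d = -3 + 156 \left(-3 + 2 i\right) \left(1 - \left(3 - 2 i\right)\right) = -3 + 156 \left(-3 + 2 i\right) \left(-2 + 2 i\right) \approx 309.0 - 1560.0 i$)
$-25763 + d = -25763 + \left(309 - 1560 i\right) = -25454 - 1560 i$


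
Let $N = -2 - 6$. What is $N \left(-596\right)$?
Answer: $4768$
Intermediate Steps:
$N = -8$ ($N = -2 - 6 = -8$)
$N \left(-596\right) = \left(-8\right) \left(-596\right) = 4768$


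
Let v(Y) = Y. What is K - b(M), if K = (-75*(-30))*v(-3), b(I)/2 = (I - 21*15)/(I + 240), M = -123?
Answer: -262958/39 ≈ -6742.5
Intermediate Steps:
b(I) = 2*(-315 + I)/(240 + I) (b(I) = 2*((I - 21*15)/(I + 240)) = 2*((I - 315)/(240 + I)) = 2*((-315 + I)/(240 + I)) = 2*(-315 + I)/(240 + I))
K = -6750 (K = -75*(-30)*(-3) = 2250*(-3) = -6750)
K - b(M) = -6750 - 2*(-315 - 123)/(240 - 123) = -6750 - 2*(-438)/117 = -6750 - 1*(-292/39) = -6750 + 292/39 = -262958/39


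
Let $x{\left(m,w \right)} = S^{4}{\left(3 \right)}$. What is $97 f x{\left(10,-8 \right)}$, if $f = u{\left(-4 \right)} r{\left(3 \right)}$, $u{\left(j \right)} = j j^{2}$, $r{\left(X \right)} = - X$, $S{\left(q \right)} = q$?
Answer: $1508544$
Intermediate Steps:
$x{\left(m,w \right)} = 81$ ($x{\left(m,w \right)} = 3^{4} = 81$)
$u{\left(j \right)} = j^{3}$
$f = 192$ ($f = \left(-4\right)^{3} \left(\left(-1\right) 3\right) = \left(-64\right) \left(-3\right) = 192$)
$97 f x{\left(10,-8 \right)} = 97 \cdot 192 \cdot 81 = 18624 \cdot 81 = 1508544$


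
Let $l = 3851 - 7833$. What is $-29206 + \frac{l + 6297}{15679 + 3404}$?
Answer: $- \frac{557335783}{19083} \approx -29206.0$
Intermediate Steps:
$l = -3982$
$-29206 + \frac{l + 6297}{15679 + 3404} = -29206 + \frac{-3982 + 6297}{15679 + 3404} = -29206 + \frac{2315}{19083} = - \frac{557335783}{19083}$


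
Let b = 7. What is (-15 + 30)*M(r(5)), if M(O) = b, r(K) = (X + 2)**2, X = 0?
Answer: 105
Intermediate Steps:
r(K) = 4 (r(K) = (0 + 2)**2 = 2**2 = 4)
M(O) = 7
(-15 + 30)*M(r(5)) = (-15 + 30)*7 = 15*7 = 105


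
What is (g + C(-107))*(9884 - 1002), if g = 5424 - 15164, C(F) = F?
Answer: -87461054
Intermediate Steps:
g = -9740
(g + C(-107))*(9884 - 1002) = (-9740 - 107)*(9884 - 1002) = -9847*8882 = -87461054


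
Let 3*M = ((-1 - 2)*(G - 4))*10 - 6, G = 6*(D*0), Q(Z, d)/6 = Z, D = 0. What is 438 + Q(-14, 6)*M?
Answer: -2754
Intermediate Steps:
Q(Z, d) = 6*Z
G = 0 (G = 6*(0*0) = 6*0 = 0)
M = 38 (M = (((-1 - 2)*(0 - 4))*10 - 6)/3 = (-3*(-4)*10 - 6)/3 = (12*10 - 6)/3 = (120 - 6)/3 = (⅓)*114 = 38)
438 + Q(-14, 6)*M = 438 + (6*(-14))*38 = 438 - 84*38 = 438 - 3192 = -2754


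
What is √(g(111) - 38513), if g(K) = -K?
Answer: 4*I*√2414 ≈ 196.53*I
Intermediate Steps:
√(g(111) - 38513) = √(-1*111 - 38513) = √(-111 - 38513) = √(-38624) = 4*I*√2414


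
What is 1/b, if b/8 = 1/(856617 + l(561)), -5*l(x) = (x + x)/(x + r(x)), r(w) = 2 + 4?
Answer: 809502691/7560 ≈ 1.0708e+5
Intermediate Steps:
r(w) = 6
l(x) = -2*x/(5*(6 + x)) (l(x) = -(x + x)/(5*(x + 6)) = -2*x/(5*(6 + x)))
b = 7560/809502691 (b = 8/(856617 - 2*561/(30 + 5*561)) = 8/(856617 - 2*561/(30 + 2805)) = 8/(856617 - 2*561/2835) = 8/(856617 - 2*561*1/2835) = 8/(856617 - 374/945) = 8/(809502691/945) = 8*(945/809502691) = 7560/809502691 ≈ 9.3391e-6)
1/b = 1/(7560/809502691) = 809502691/7560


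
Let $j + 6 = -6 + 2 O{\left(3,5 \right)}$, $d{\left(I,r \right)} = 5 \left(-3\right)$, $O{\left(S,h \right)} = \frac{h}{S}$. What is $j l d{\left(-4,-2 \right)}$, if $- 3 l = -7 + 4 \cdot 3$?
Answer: $- \frac{650}{3} \approx -216.67$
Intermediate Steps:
$d{\left(I,r \right)} = -15$
$l = - \frac{5}{3}$ ($l = - \frac{-7 + 4 \cdot 3}{3} = - \frac{-7 + 12}{3} = \left(- \frac{1}{3}\right) 5 = - \frac{5}{3} \approx -1.6667$)
$j = - \frac{26}{3}$ ($j = -6 - \left(6 - 2 \cdot \frac{5}{3}\right) = -6 - \left(6 - 2 \cdot 5 \cdot \frac{1}{3}\right) = -6 + \left(-6 + 2 \cdot \frac{5}{3}\right) = -6 + \left(-6 + \frac{10}{3}\right) = -6 - \frac{8}{3} = - \frac{26}{3} \approx -8.6667$)
$j l d{\left(-4,-2 \right)} = \left(- \frac{26}{3}\right) \left(- \frac{5}{3}\right) \left(-15\right) = \frac{130}{9} \left(-15\right) = - \frac{650}{3}$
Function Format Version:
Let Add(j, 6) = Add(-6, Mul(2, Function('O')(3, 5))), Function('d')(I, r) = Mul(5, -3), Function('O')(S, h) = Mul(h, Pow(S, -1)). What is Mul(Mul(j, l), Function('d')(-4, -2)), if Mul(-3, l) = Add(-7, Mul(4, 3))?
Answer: Rational(-650, 3) ≈ -216.67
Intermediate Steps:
Function('d')(I, r) = -15
l = Rational(-5, 3) (l = Mul(Rational(-1, 3), Add(-7, Mul(4, 3))) = Mul(Rational(-1, 3), Add(-7, 12)) = Mul(Rational(-1, 3), 5) = Rational(-5, 3) ≈ -1.6667)
j = Rational(-26, 3) (j = Add(-6, Add(-6, Mul(2, Mul(5, Pow(3, -1))))) = Add(-6, Add(-6, Mul(2, Mul(5, Rational(1, 3))))) = Add(-6, Add(-6, Mul(2, Rational(5, 3)))) = Add(-6, Add(-6, Rational(10, 3))) = Add(-6, Rational(-8, 3)) = Rational(-26, 3) ≈ -8.6667)
Mul(Mul(j, l), Function('d')(-4, -2)) = Mul(Mul(Rational(-26, 3), Rational(-5, 3)), -15) = Mul(Rational(130, 9), -15) = Rational(-650, 3)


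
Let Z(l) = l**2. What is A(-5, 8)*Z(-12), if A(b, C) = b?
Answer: -720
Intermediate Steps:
A(-5, 8)*Z(-12) = -5*(-12)**2 = -5*144 = -720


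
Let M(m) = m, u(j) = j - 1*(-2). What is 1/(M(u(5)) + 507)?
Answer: 1/514 ≈ 0.0019455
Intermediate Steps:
u(j) = 2 + j (u(j) = j + 2 = 2 + j)
1/(M(u(5)) + 507) = 1/((2 + 5) + 507) = 1/(7 + 507) = 1/514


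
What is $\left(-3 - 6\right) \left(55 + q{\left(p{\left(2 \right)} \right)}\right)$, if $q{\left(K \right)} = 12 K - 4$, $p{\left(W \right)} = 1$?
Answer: $-567$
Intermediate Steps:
$q{\left(K \right)} = -4 + 12 K$
$\left(-3 - 6\right) \left(55 + q{\left(p{\left(2 \right)} \right)}\right) = \left(-3 - 6\right) \left(55 + \left(-4 + 12 \cdot 1\right)\right) = \left(-3 - 6\right) \left(55 + \left(-4 + 12\right)\right) = - 9 \left(55 + 8\right) = \left(-9\right) 63 = -567$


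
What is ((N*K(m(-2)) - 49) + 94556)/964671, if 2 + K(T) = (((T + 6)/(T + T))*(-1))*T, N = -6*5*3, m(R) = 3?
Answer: 95092/964671 ≈ 0.098575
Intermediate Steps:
N = -90 (N = -30*3 = -90)
K(T) = -5 - T/2 (K(T) = -2 + (((T + 6)/(T + T))*(-1))*T = -2 + (((6 + T)/((2*T)))*(-1))*T = -2 + (((6 + T)*(1/(2*T)))*(-1))*T = -2 + (((6 + T)/(2*T))*(-1))*T = -2 + (-(6 + T)/(2*T))*T = -2 + (-3 - T/2) = -5 - T/2)
((N*K(m(-2)) - 49) + 94556)/964671 = ((-90*(-5 - ½*3) - 49) + 94556)/964671 = ((-90*(-5 - 3/2) - 49) + 94556)*(1/964671) = ((-90*(-13/2) - 49) + 94556)*(1/964671) = ((585 - 49) + 94556)*(1/964671) = (536 + 94556)*(1/964671) = 95092*(1/964671) = 95092/964671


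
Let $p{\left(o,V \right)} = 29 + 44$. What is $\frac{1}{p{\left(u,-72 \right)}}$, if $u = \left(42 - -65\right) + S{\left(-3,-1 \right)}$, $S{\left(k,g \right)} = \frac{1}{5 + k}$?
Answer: $\frac{1}{73} \approx 0.013699$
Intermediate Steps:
$u = \frac{215}{2}$ ($u = \left(42 - -65\right) + \frac{1}{5 - 3} = \left(42 + 65\right) + \frac{1}{2} = 107 + \frac{1}{2} = \frac{215}{2} \approx 107.5$)
$p{\left(o,V \right)} = 73$
$\frac{1}{p{\left(u,-72 \right)}} = \frac{1}{73}$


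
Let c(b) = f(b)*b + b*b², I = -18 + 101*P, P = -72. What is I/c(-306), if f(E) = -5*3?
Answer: 135/530519 ≈ 0.00025447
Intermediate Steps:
f(E) = -15
I = -7290 (I = -18 + 101*(-72) = -18 - 7272 = -7290)
c(b) = b³ - 15*b (c(b) = -15*b + b*b² = -15*b + b³ = b³ - 15*b)
I/c(-306) = -7290*(-1/(306*(-15 + (-306)²))) = -7290*(-1/(306*(-15 + 93636))) = -7290/((-306*93621)) = -7290/(-28648026) = -7290*(-1/28648026) = 135/530519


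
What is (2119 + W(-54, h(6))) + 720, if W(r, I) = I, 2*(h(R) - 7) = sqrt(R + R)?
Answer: 2846 + sqrt(3) ≈ 2847.7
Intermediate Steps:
h(R) = 7 + sqrt(2)*sqrt(R)/2 (h(R) = 7 + sqrt(R + R)/2 = 7 + sqrt(2*R)/2 = 7 + (sqrt(2)*sqrt(R))/2 = 7 + sqrt(2)*sqrt(R)/2)
(2119 + W(-54, h(6))) + 720 = (2119 + (7 + sqrt(2)*sqrt(6)/2)) + 720 = (2119 + (7 + sqrt(3))) + 720 = (2126 + sqrt(3)) + 720 = 2846 + sqrt(3)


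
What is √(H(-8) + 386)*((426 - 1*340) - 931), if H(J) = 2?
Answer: -1690*√97 ≈ -16645.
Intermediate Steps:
√(H(-8) + 386)*((426 - 1*340) - 931) = √(2 + 386)*((426 - 1*340) - 931) = √388*((426 - 340) - 931) = (2*√97)*(86 - 931) = (2*√97)*(-845) = -1690*√97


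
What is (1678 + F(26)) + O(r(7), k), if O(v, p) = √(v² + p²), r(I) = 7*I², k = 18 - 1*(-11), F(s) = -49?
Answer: 1629 + 17*√410 ≈ 1973.2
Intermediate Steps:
k = 29 (k = 18 + 11 = 29)
O(v, p) = √(p² + v²)
(1678 + F(26)) + O(r(7), k) = (1678 - 49) + √(29² + (7*7²)²) = 1629 + √(841 + (7*49)²) = 1629 + √(841 + 343²) = 1629 + √(841 + 117649) = 1629 + √118490 = 1629 + 17*√410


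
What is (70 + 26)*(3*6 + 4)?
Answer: 2112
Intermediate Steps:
(70 + 26)*(3*6 + 4) = 96*(18 + 4) = 96*22 = 2112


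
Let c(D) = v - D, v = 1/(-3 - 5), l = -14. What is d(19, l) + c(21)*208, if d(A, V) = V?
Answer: -4408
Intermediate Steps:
v = -⅛ (v = 1/(-8) = -⅛ ≈ -0.12500)
c(D) = -⅛ - D
d(19, l) + c(21)*208 = -14 + (-⅛ - 1*21)*208 = -14 + (-⅛ - 21)*208 = -14 - 169/8*208 = -14 - 4394 = -4408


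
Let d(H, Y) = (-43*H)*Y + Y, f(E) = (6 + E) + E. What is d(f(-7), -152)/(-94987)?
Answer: 52440/94987 ≈ 0.55208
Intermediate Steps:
f(E) = 6 + 2*E
d(H, Y) = Y - 43*H*Y (d(H, Y) = -43*H*Y + Y = Y - 43*H*Y)
d(f(-7), -152)/(-94987) = -152*(1 - 43*(6 + 2*(-7)))/(-94987) = -152*(1 - 43*(6 - 14))*(-1/94987) = -152*(1 - 43*(-8))*(-1/94987) = -152*(1 + 344)*(-1/94987) = -152*345*(-1/94987) = -52440*(-1/94987) = 52440/94987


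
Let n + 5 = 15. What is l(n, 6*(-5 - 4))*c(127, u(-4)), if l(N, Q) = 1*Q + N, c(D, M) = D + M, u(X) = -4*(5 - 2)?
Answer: -5060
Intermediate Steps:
n = 10 (n = -5 + 15 = 10)
u(X) = -12 (u(X) = -4*3 = -12)
l(N, Q) = N + Q (l(N, Q) = Q + N = N + Q)
l(n, 6*(-5 - 4))*c(127, u(-4)) = (10 + 6*(-5 - 4))*(127 - 12) = (10 + 6*(-9))*115 = (10 - 54)*115 = -44*115 = -5060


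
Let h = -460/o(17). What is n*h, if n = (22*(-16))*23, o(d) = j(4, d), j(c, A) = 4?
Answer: 931040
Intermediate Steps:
o(d) = 4
n = -8096 (n = -352*23 = -8096)
h = -115 (h = -460/4 = -460*1/4 = -115)
n*h = -8096*(-115) = 931040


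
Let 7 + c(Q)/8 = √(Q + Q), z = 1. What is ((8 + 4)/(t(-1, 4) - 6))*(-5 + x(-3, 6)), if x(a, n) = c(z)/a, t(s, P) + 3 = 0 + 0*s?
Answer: -164/9 + 32*√2/9 ≈ -13.194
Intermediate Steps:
c(Q) = -56 + 8*√2*√Q (c(Q) = -56 + 8*√(Q + Q) = -56 + 8*√(2*Q) = -56 + 8*(√2*√Q) = -56 + 8*√2*√Q)
t(s, P) = -3 (t(s, P) = -3 + (0 + 0*s) = -3 + (0 + 0) = -3 + 0 = -3)
x(a, n) = (-56 + 8*√2)/a (x(a, n) = (-56 + 8*√2*√1)/a = (-56 + 8*√2*1)/a = (-56 + 8*√2)/a)
((8 + 4)/(t(-1, 4) - 6))*(-5 + x(-3, 6)) = ((8 + 4)/(-3 - 6))*(-5 + 8*(-7 + √2)/(-3)) = (12/(-9))*(-5 + 8*(-⅓)*(-7 + √2)) = (12*(-⅑))*(-5 + (56/3 - 8*√2/3)) = -4*(41/3 - 8*√2/3)/3 = -164/9 + 32*√2/9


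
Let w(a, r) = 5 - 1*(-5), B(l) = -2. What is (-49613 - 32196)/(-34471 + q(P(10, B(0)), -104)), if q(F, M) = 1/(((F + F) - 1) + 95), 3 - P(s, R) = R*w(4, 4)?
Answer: 11453260/4825939 ≈ 2.3733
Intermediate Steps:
w(a, r) = 10 (w(a, r) = 5 + 5 = 10)
P(s, R) = 3 - 10*R (P(s, R) = 3 - R*10 = 3 - 10*R)
q(F, M) = 1/(94 + 2*F) (q(F, M) = 1/((2*F - 1) + 95) = 1/((-1 + 2*F) + 95) = 1/(94 + 2*F))
(-49613 - 32196)/(-34471 + q(P(10, B(0)), -104)) = (-49613 - 32196)/(-34471 + 1/(2*(47 + (3 - 10*(-2))))) = -81809/(-34471 + 1/(2*(47 + (3 + 20)))) = -81809/(-34471 + 1/(2*(47 + 23))) = -81809/(-34471 + (½)/70) = -81809/(-34471 + (½)*(1/70)) = -81809/(-34471 + 1/140) = -81809/(-4825939/140) = -81809*(-140/4825939) = 11453260/4825939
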